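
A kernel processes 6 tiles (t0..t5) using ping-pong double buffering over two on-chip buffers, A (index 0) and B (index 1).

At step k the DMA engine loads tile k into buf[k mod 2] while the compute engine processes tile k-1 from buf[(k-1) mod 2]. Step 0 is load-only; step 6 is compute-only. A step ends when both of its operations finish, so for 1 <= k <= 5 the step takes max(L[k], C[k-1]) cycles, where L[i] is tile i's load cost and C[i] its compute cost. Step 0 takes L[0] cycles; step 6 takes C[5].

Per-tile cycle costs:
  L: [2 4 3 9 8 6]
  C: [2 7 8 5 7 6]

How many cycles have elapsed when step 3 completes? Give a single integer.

step 0: L[0]=2 → dur=2, Σ=2 | A=load:t0 B=idle [load-only]
step 1: L[1]=4 C[0]=2 → dur=4, Σ=6 | A=compute:t0 B=load:t1 [load-bound]
step 2: L[2]=3 C[1]=7 → dur=7, Σ=13 | A=load:t2 B=compute:t1 [compute-bound]
step 3: L[3]=9 C[2]=8 → dur=9, Σ=22 | A=compute:t2 B=load:t3 [load-bound]
step 4: L[4]=8 C[3]=5 → dur=8, Σ=30 | A=load:t4 B=compute:t3 [load-bound]
step 5: L[5]=6 C[4]=7 → dur=7, Σ=37 | A=compute:t4 B=load:t5 [compute-bound]
step 6: C[5]=6 → dur=6, Σ=43 | A=idle B=compute:t5 [compute-only]

end_cycle[3] = 22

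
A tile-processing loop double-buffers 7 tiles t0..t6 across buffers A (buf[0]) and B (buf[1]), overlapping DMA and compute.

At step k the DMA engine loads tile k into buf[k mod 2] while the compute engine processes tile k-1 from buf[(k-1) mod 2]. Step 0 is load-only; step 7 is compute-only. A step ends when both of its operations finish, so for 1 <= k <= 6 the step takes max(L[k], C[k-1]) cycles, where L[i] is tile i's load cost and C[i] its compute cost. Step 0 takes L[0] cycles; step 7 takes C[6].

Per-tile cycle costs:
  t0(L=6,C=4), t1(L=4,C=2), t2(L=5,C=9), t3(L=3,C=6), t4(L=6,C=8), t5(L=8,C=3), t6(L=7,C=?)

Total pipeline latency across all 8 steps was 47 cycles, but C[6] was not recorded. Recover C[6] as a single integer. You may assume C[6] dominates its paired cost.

step 0 = dur = L[0]=6 = 6
step 1 = dur = max(L[1]=4, C[0]=4) = 4
step 2 = dur = max(L[2]=5, C[1]=2) = 5
step 3 = dur = max(L[3]=3, C[2]=9) = 9
step 4 = dur = max(L[4]=6, C[3]=6) = 6
step 5 = dur = max(L[5]=8, C[4]=8) = 8
step 6 = dur = max(L[6]=7, C[5]=3) = 7
step 7 = dur = C[6]=? = C[6]  (unknown; binding)
sum of known step durations = 45
dur[7] = total - known = 47 - 45 = 2
C[6] is the binding max in step 7, so C[6] = dur[7] = 2

C[6] = 2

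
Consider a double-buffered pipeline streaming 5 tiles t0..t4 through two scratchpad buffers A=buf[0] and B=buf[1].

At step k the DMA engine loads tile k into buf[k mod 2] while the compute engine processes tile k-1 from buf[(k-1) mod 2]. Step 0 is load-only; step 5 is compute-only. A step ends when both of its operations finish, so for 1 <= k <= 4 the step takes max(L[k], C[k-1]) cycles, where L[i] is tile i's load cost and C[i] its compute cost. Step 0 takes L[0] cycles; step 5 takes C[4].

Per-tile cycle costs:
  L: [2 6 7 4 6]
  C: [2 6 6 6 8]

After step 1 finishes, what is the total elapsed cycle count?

step 0: L[0]=2 → dur=2, Σ=2 | A=load:t0 B=idle [load-only]
step 1: L[1]=6 C[0]=2 → dur=6, Σ=8 | A=compute:t0 B=load:t1 [load-bound]
step 2: L[2]=7 C[1]=6 → dur=7, Σ=15 | A=load:t2 B=compute:t1 [load-bound]
step 3: L[3]=4 C[2]=6 → dur=6, Σ=21 | A=compute:t2 B=load:t3 [compute-bound]
step 4: L[4]=6 C[3]=6 → dur=6, Σ=27 | A=load:t4 B=compute:t3 [tied]
step 5: C[4]=8 → dur=8, Σ=35 | A=compute:t4 B=idle [compute-only]

end_cycle[1] = 8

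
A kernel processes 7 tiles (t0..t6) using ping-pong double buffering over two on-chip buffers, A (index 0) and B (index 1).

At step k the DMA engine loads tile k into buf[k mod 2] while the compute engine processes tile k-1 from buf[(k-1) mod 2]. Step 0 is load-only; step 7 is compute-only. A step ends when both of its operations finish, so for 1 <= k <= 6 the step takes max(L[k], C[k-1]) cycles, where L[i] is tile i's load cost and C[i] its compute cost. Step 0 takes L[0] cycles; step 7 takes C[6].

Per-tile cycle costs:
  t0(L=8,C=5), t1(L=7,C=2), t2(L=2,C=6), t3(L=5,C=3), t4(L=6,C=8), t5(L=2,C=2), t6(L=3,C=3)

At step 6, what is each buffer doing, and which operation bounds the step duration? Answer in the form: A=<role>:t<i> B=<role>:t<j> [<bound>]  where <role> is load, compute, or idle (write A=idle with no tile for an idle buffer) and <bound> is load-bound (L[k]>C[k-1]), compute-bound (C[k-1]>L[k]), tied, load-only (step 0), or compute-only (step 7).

step 0: L[0]=8 → dur=8, Σ=8 | A=load:t0 B=idle [load-only]
step 1: L[1]=7 C[0]=5 → dur=7, Σ=15 | A=compute:t0 B=load:t1 [load-bound]
step 2: L[2]=2 C[1]=2 → dur=2, Σ=17 | A=load:t2 B=compute:t1 [tied]
step 3: L[3]=5 C[2]=6 → dur=6, Σ=23 | A=compute:t2 B=load:t3 [compute-bound]
step 4: L[4]=6 C[3]=3 → dur=6, Σ=29 | A=load:t4 B=compute:t3 [load-bound]
step 5: L[5]=2 C[4]=8 → dur=8, Σ=37 | A=compute:t4 B=load:t5 [compute-bound]
step 6: L[6]=3 C[5]=2 → dur=3, Σ=40 | A=load:t6 B=compute:t5 [load-bound]
step 7: C[6]=3 → dur=3, Σ=43 | A=compute:t6 B=idle [compute-only]

step 6: A=load:t6 B=compute:t5 [load-bound]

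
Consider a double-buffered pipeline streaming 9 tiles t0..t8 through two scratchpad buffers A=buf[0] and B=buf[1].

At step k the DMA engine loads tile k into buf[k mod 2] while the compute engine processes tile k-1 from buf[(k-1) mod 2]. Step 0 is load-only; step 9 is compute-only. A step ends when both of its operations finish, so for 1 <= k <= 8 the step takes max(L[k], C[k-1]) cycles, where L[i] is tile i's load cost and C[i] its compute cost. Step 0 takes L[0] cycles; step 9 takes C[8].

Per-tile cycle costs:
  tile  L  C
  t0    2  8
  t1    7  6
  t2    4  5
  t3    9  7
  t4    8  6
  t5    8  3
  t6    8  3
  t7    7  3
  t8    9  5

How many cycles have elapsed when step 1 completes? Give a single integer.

step 0: L[0]=2 → dur=2, Σ=2 | A=load:t0 B=idle [load-only]
step 1: L[1]=7 C[0]=8 → dur=8, Σ=10 | A=compute:t0 B=load:t1 [compute-bound]
step 2: L[2]=4 C[1]=6 → dur=6, Σ=16 | A=load:t2 B=compute:t1 [compute-bound]
step 3: L[3]=9 C[2]=5 → dur=9, Σ=25 | A=compute:t2 B=load:t3 [load-bound]
step 4: L[4]=8 C[3]=7 → dur=8, Σ=33 | A=load:t4 B=compute:t3 [load-bound]
step 5: L[5]=8 C[4]=6 → dur=8, Σ=41 | A=compute:t4 B=load:t5 [load-bound]
step 6: L[6]=8 C[5]=3 → dur=8, Σ=49 | A=load:t6 B=compute:t5 [load-bound]
step 7: L[7]=7 C[6]=3 → dur=7, Σ=56 | A=compute:t6 B=load:t7 [load-bound]
step 8: L[8]=9 C[7]=3 → dur=9, Σ=65 | A=load:t8 B=compute:t7 [load-bound]
step 9: C[8]=5 → dur=5, Σ=70 | A=compute:t8 B=idle [compute-only]

end_cycle[1] = 10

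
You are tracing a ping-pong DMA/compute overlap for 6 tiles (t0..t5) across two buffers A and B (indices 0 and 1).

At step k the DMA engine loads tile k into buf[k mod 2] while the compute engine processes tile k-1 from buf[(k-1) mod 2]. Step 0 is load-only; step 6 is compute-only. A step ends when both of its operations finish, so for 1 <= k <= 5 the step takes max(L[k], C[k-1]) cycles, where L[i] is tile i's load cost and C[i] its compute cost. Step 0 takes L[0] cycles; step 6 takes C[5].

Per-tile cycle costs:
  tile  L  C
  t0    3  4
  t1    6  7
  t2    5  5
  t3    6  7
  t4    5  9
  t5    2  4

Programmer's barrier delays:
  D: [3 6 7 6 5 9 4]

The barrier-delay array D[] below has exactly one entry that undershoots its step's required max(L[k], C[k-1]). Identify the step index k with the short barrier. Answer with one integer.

step 0: need L[0]=3 = 3; D[0]=3 ok
step 1: need max(L[1]=6,C[0]=4) = 6; D[1]=6 ok
step 2: need max(L[2]=5,C[1]=7) = 7; D[2]=7 ok
step 3: need max(L[3]=6,C[2]=5) = 6; D[3]=6 ok
step 4: need max(L[4]=5,C[3]=7) = 7; D[4]=5 SHORT
step 5: need max(L[5]=2,C[4]=9) = 9; D[5]=9 ok
step 6: need C[5]=4 = 4; D[6]=4 ok

hazard at step 4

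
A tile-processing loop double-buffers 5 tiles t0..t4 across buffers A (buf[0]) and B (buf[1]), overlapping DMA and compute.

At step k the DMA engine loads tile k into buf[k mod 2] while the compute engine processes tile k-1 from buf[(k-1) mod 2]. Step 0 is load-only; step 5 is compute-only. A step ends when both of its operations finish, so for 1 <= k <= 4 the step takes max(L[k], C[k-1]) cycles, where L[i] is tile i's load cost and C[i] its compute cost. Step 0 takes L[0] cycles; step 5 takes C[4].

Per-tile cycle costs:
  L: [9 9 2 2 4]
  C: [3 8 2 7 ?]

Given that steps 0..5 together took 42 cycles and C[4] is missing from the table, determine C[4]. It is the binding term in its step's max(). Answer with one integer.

C[4] = 7

step 0 → dur = L[0]=9 = 9
step 1 → dur = max(L[1]=9, C[0]=3) = 9
step 2 → dur = max(L[2]=2, C[1]=8) = 8
step 3 → dur = max(L[3]=2, C[2]=2) = 2
step 4 → dur = max(L[4]=4, C[3]=7) = 7
step 5 → dur = C[4]=? = C[4]  (unknown; binding)
sum of known step durations = 35
dur[5] = total - known = 42 - 35 = 7
C[4] is the binding max in step 5, so C[4] = dur[5] = 7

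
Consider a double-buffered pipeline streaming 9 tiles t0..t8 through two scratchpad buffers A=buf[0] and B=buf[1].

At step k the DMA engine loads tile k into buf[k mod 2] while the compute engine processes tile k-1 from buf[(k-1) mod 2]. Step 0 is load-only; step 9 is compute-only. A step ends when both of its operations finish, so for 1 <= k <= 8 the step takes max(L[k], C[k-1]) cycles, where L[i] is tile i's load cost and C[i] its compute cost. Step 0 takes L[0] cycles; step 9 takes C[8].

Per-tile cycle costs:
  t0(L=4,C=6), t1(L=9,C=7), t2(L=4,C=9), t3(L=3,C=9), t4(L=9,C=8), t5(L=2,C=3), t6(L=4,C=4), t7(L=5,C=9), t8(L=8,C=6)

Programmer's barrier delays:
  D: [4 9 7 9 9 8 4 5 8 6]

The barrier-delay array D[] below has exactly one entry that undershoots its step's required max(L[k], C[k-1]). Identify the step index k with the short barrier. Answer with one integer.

hazard at step 8

[0] required=L[0]=4=4 vs D=4 ok
[1] required=max(L[1]=9,C[0]=6)=9 vs D=9 ok
[2] required=max(L[2]=4,C[1]=7)=7 vs D=7 ok
[3] required=max(L[3]=3,C[2]=9)=9 vs D=9 ok
[4] required=max(L[4]=9,C[3]=9)=9 vs D=9 ok
[5] required=max(L[5]=2,C[4]=8)=8 vs D=8 ok
[6] required=max(L[6]=4,C[5]=3)=4 vs D=4 ok
[7] required=max(L[7]=5,C[6]=4)=5 vs D=5 ok
[8] required=max(L[8]=8,C[7]=9)=9 vs D=8 SHORT
[9] required=C[8]=6=6 vs D=6 ok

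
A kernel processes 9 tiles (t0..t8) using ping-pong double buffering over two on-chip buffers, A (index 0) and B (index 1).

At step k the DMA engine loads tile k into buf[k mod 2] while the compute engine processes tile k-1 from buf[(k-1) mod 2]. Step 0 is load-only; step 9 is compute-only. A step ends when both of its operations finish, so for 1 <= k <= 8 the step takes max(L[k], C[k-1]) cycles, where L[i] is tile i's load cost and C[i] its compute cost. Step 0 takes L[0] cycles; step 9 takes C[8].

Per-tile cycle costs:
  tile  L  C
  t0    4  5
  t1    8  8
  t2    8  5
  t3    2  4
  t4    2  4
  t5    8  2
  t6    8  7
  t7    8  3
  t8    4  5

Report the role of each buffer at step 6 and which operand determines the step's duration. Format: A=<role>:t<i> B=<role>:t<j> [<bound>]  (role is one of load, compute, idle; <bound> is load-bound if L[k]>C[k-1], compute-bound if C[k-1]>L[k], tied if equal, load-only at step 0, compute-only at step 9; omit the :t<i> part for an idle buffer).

  0. 4=4c; end=4; A:t0 B:-
  1. max(8,5)=8c; end=12; A:t0 B:t1
  2. max(8,8)=8c; end=20; A:t2 B:t1
  3. max(2,5)=5c; end=25; A:t2 B:t3
  4. max(2,4)=4c; end=29; A:t4 B:t3
  5. max(8,4)=8c; end=37; A:t4 B:t5
  6. max(8,2)=8c; end=45; A:t6 B:t5
  7. max(8,7)=8c; end=53; A:t6 B:t7
  8. max(4,3)=4c; end=57; A:t8 B:t7
  9. 5=5c; end=62; A:t8 B:t7

step 6: A=load:t6 B=compute:t5 [load-bound]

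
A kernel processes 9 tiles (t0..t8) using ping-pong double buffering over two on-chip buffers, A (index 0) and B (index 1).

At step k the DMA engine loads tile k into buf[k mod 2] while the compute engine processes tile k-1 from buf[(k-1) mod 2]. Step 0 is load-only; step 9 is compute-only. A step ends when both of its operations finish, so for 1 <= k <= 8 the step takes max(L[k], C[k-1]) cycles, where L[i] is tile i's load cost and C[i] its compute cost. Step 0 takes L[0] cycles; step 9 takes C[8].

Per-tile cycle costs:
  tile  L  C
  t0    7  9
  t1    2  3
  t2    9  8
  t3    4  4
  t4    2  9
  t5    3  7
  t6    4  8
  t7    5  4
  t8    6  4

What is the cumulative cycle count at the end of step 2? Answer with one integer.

end_cycle[2] = 25

  0. 7=7c; end=7; A:t0 B:-
  1. max(2,9)=9c; end=16; A:t0 B:t1
  2. max(9,3)=9c; end=25; A:t2 B:t1
  3. max(4,8)=8c; end=33; A:t2 B:t3
  4. max(2,4)=4c; end=37; A:t4 B:t3
  5. max(3,9)=9c; end=46; A:t4 B:t5
  6. max(4,7)=7c; end=53; A:t6 B:t5
  7. max(5,8)=8c; end=61; A:t6 B:t7
  8. max(6,4)=6c; end=67; A:t8 B:t7
  9. 4=4c; end=71; A:t8 B:t7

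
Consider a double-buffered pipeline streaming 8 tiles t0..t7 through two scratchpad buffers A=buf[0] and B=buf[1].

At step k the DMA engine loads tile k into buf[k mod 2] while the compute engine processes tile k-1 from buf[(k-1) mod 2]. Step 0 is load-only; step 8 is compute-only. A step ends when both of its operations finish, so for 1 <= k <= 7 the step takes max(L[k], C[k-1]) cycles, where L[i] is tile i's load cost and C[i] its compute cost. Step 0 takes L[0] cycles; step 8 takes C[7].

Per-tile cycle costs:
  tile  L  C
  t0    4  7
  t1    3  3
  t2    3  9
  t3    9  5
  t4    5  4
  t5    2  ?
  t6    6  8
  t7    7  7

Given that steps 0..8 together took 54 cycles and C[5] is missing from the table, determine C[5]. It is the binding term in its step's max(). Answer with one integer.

C[5] = 7

step 0: dur = L[0]=4 = 4
step 1: dur = max(L[1]=3, C[0]=7) = 7
step 2: dur = max(L[2]=3, C[1]=3) = 3
step 3: dur = max(L[3]=9, C[2]=9) = 9
step 4: dur = max(L[4]=5, C[3]=5) = 5
step 5: dur = max(L[5]=2, C[4]=4) = 4
step 6: dur = max(L[6]=6, C[5]=?) = C[5]  (unknown; binding)
step 7: dur = max(L[7]=7, C[6]=8) = 8
step 8: dur = C[7]=7 = 7
sum of known step durations = 47
dur[6] = total - known = 54 - 47 = 7
C[5] is the binding max in step 6, so C[5] = dur[6] = 7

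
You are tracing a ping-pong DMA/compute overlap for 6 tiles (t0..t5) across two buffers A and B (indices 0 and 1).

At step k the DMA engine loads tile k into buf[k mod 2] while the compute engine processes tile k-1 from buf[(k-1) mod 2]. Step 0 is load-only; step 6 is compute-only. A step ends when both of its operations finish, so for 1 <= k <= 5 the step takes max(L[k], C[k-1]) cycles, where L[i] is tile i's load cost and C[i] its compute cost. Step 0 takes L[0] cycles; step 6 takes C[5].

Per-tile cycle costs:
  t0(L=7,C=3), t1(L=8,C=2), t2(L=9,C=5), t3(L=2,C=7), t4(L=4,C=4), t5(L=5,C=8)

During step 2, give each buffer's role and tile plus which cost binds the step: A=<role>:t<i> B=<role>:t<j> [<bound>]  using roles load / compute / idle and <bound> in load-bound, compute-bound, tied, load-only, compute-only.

step 2: A=load:t2 B=compute:t1 [load-bound]

k=0 load=t0/7c comp=- wait=7 total=7
k=1 load=t1/8c comp=t0/3c wait=8 total=15
k=2 load=t2/9c comp=t1/2c wait=9 total=24
k=3 load=t3/2c comp=t2/5c wait=5 total=29
k=4 load=t4/4c comp=t3/7c wait=7 total=36
k=5 load=t5/5c comp=t4/4c wait=5 total=41
k=6 load=- comp=t5/8c wait=8 total=49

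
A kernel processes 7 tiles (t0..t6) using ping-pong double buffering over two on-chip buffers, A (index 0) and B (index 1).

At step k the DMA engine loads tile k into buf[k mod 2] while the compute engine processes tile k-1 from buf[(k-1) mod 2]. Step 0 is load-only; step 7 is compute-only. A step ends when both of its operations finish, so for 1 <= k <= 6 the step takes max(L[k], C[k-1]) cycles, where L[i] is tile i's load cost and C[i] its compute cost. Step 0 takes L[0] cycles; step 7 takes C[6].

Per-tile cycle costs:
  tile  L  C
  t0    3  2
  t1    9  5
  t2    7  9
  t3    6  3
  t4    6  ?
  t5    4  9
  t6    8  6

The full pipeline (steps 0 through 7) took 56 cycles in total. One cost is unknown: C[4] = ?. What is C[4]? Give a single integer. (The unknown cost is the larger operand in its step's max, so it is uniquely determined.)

C[4] = 7

step 0: dur = L[0]=3 = 3
step 1: dur = max(L[1]=9, C[0]=2) = 9
step 2: dur = max(L[2]=7, C[1]=5) = 7
step 3: dur = max(L[3]=6, C[2]=9) = 9
step 4: dur = max(L[4]=6, C[3]=3) = 6
step 5: dur = max(L[5]=4, C[4]=?) = C[4]  (unknown; binding)
step 6: dur = max(L[6]=8, C[5]=9) = 9
step 7: dur = C[6]=6 = 6
sum of known step durations = 49
dur[5] = total - known = 56 - 49 = 7
C[4] is the binding max in step 5, so C[4] = dur[5] = 7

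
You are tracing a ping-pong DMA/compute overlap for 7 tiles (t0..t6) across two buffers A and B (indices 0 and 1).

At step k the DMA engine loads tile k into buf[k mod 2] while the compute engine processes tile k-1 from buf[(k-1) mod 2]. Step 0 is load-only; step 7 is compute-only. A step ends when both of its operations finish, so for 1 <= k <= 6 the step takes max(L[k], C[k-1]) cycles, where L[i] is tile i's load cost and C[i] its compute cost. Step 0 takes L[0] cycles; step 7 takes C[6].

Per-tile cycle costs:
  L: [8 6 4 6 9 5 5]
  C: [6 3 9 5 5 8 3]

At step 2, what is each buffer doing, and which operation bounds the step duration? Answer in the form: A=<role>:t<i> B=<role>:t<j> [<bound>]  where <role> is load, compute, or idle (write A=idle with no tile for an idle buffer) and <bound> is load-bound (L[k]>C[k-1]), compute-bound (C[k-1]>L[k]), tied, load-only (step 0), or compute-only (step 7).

step 0: L[0]=8 → dur=8, Σ=8 | A=load:t0 B=idle [load-only]
step 1: L[1]=6 C[0]=6 → dur=6, Σ=14 | A=compute:t0 B=load:t1 [tied]
step 2: L[2]=4 C[1]=3 → dur=4, Σ=18 | A=load:t2 B=compute:t1 [load-bound]
step 3: L[3]=6 C[2]=9 → dur=9, Σ=27 | A=compute:t2 B=load:t3 [compute-bound]
step 4: L[4]=9 C[3]=5 → dur=9, Σ=36 | A=load:t4 B=compute:t3 [load-bound]
step 5: L[5]=5 C[4]=5 → dur=5, Σ=41 | A=compute:t4 B=load:t5 [tied]
step 6: L[6]=5 C[5]=8 → dur=8, Σ=49 | A=load:t6 B=compute:t5 [compute-bound]
step 7: C[6]=3 → dur=3, Σ=52 | A=compute:t6 B=idle [compute-only]

step 2: A=load:t2 B=compute:t1 [load-bound]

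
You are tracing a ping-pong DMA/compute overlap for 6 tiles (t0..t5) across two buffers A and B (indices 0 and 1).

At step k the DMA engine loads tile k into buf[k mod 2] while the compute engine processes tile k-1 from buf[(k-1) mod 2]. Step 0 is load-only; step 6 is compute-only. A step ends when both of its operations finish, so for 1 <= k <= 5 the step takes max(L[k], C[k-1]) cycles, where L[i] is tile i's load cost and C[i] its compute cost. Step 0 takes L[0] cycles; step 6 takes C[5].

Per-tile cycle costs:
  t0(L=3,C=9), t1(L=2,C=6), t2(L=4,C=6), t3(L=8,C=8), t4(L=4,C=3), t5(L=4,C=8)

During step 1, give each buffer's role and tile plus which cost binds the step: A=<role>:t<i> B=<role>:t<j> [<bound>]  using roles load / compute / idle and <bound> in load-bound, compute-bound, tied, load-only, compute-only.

  0. 3=3c; end=3; A:t0 B:-
  1. max(2,9)=9c; end=12; A:t0 B:t1
  2. max(4,6)=6c; end=18; A:t2 B:t1
  3. max(8,6)=8c; end=26; A:t2 B:t3
  4. max(4,8)=8c; end=34; A:t4 B:t3
  5. max(4,3)=4c; end=38; A:t4 B:t5
  6. 8=8c; end=46; A:t4 B:t5

step 1: A=compute:t0 B=load:t1 [compute-bound]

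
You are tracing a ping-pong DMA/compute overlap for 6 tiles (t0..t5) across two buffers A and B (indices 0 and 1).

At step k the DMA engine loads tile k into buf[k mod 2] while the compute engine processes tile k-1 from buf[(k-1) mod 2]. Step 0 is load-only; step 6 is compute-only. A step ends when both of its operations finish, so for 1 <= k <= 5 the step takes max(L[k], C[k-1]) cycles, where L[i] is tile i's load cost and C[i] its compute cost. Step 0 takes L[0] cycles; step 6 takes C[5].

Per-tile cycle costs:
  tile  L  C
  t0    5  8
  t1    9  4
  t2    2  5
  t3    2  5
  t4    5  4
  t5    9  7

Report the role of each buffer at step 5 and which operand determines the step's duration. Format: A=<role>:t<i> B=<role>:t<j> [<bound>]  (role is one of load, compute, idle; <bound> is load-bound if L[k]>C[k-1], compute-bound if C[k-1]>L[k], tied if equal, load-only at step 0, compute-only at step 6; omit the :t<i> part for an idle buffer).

[0] DMA t0→A (5c) ∥ CU idle ⇒ 5c, clock 5
[1] DMA t1→B (9c) ∥ CU A:t0 (8c) ⇒ 9c, clock 14
[2] DMA t2→A (2c) ∥ CU B:t1 (4c) ⇒ 4c, clock 18
[3] DMA t3→B (2c) ∥ CU A:t2 (5c) ⇒ 5c, clock 23
[4] DMA t4→A (5c) ∥ CU B:t3 (5c) ⇒ 5c, clock 28
[5] DMA t5→B (9c) ∥ CU A:t4 (4c) ⇒ 9c, clock 37
[6] DMA idle ∥ CU B:t5 (7c) ⇒ 7c, clock 44

step 5: A=compute:t4 B=load:t5 [load-bound]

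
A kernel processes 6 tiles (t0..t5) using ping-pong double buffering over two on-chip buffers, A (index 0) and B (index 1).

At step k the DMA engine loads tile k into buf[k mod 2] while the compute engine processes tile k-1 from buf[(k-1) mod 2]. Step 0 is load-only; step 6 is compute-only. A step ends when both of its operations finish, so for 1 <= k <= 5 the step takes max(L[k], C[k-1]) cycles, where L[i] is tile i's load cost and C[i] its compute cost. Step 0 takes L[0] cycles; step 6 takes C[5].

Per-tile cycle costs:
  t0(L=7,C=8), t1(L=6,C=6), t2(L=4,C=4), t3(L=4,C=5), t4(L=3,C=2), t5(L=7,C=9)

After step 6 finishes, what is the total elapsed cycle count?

end_cycle[6] = 46

step 0: L[0]=7 → dur=7, Σ=7 | A=load:t0 B=idle [load-only]
step 1: L[1]=6 C[0]=8 → dur=8, Σ=15 | A=compute:t0 B=load:t1 [compute-bound]
step 2: L[2]=4 C[1]=6 → dur=6, Σ=21 | A=load:t2 B=compute:t1 [compute-bound]
step 3: L[3]=4 C[2]=4 → dur=4, Σ=25 | A=compute:t2 B=load:t3 [tied]
step 4: L[4]=3 C[3]=5 → dur=5, Σ=30 | A=load:t4 B=compute:t3 [compute-bound]
step 5: L[5]=7 C[4]=2 → dur=7, Σ=37 | A=compute:t4 B=load:t5 [load-bound]
step 6: C[5]=9 → dur=9, Σ=46 | A=idle B=compute:t5 [compute-only]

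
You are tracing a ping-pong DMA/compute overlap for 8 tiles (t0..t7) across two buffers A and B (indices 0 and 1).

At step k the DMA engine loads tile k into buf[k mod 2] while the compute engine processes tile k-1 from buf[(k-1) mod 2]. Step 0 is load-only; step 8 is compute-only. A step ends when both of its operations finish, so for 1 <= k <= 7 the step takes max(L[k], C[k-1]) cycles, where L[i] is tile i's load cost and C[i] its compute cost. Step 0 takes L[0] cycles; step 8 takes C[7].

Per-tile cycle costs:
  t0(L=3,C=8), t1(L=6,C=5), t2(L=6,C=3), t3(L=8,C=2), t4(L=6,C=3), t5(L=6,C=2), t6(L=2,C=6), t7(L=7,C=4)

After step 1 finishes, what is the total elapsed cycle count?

end_cycle[1] = 11

step 0: L[0]=3 → dur=3, Σ=3 | A=load:t0 B=idle [load-only]
step 1: L[1]=6 C[0]=8 → dur=8, Σ=11 | A=compute:t0 B=load:t1 [compute-bound]
step 2: L[2]=6 C[1]=5 → dur=6, Σ=17 | A=load:t2 B=compute:t1 [load-bound]
step 3: L[3]=8 C[2]=3 → dur=8, Σ=25 | A=compute:t2 B=load:t3 [load-bound]
step 4: L[4]=6 C[3]=2 → dur=6, Σ=31 | A=load:t4 B=compute:t3 [load-bound]
step 5: L[5]=6 C[4]=3 → dur=6, Σ=37 | A=compute:t4 B=load:t5 [load-bound]
step 6: L[6]=2 C[5]=2 → dur=2, Σ=39 | A=load:t6 B=compute:t5 [tied]
step 7: L[7]=7 C[6]=6 → dur=7, Σ=46 | A=compute:t6 B=load:t7 [load-bound]
step 8: C[7]=4 → dur=4, Σ=50 | A=idle B=compute:t7 [compute-only]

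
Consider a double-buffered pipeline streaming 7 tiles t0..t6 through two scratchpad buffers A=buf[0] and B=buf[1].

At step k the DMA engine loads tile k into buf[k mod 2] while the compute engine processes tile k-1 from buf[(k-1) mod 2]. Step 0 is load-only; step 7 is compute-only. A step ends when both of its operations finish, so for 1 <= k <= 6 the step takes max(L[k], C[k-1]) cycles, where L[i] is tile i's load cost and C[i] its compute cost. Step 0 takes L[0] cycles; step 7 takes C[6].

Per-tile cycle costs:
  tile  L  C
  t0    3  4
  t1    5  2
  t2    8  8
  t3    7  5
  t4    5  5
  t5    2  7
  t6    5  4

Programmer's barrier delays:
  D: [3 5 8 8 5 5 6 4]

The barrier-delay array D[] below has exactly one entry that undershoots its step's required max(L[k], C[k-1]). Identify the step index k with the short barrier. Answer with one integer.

hazard at step 6

step 0: need L[0]=3 = 3; D[0]=3 ok
step 1: need max(L[1]=5,C[0]=4) = 5; D[1]=5 ok
step 2: need max(L[2]=8,C[1]=2) = 8; D[2]=8 ok
step 3: need max(L[3]=7,C[2]=8) = 8; D[3]=8 ok
step 4: need max(L[4]=5,C[3]=5) = 5; D[4]=5 ok
step 5: need max(L[5]=2,C[4]=5) = 5; D[5]=5 ok
step 6: need max(L[6]=5,C[5]=7) = 7; D[6]=6 SHORT
step 7: need C[6]=4 = 4; D[7]=4 ok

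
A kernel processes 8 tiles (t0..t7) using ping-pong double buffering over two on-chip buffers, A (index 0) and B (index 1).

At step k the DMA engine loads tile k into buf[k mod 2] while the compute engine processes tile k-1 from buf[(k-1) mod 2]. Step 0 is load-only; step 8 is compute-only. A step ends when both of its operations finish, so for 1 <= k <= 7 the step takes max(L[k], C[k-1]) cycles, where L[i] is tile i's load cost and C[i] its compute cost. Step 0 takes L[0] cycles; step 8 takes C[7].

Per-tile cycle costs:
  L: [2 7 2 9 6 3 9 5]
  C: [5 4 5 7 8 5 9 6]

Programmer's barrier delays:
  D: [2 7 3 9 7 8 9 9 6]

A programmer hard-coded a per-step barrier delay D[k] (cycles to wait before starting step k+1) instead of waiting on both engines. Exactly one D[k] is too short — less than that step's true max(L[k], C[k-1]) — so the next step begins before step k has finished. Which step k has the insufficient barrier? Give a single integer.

[0] required=L[0]=2=2 vs D=2 ok
[1] required=max(L[1]=7,C[0]=5)=7 vs D=7 ok
[2] required=max(L[2]=2,C[1]=4)=4 vs D=3 SHORT
[3] required=max(L[3]=9,C[2]=5)=9 vs D=9 ok
[4] required=max(L[4]=6,C[3]=7)=7 vs D=7 ok
[5] required=max(L[5]=3,C[4]=8)=8 vs D=8 ok
[6] required=max(L[6]=9,C[5]=5)=9 vs D=9 ok
[7] required=max(L[7]=5,C[6]=9)=9 vs D=9 ok
[8] required=C[7]=6=6 vs D=6 ok

hazard at step 2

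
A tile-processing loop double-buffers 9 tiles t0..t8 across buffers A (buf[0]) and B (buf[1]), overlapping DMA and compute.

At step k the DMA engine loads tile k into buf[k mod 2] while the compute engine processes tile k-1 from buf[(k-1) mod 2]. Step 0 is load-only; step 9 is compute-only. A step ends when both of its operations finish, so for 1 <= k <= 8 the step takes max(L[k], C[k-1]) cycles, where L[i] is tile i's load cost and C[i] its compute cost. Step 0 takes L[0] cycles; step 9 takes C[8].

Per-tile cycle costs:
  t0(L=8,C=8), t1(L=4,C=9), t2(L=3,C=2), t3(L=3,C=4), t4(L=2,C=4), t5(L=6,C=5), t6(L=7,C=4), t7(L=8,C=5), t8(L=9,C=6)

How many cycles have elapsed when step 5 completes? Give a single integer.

end_cycle[5] = 38

k=0 load=t0/8c comp=- wait=8 total=8
k=1 load=t1/4c comp=t0/8c wait=8 total=16
k=2 load=t2/3c comp=t1/9c wait=9 total=25
k=3 load=t3/3c comp=t2/2c wait=3 total=28
k=4 load=t4/2c comp=t3/4c wait=4 total=32
k=5 load=t5/6c comp=t4/4c wait=6 total=38
k=6 load=t6/7c comp=t5/5c wait=7 total=45
k=7 load=t7/8c comp=t6/4c wait=8 total=53
k=8 load=t8/9c comp=t7/5c wait=9 total=62
k=9 load=- comp=t8/6c wait=6 total=68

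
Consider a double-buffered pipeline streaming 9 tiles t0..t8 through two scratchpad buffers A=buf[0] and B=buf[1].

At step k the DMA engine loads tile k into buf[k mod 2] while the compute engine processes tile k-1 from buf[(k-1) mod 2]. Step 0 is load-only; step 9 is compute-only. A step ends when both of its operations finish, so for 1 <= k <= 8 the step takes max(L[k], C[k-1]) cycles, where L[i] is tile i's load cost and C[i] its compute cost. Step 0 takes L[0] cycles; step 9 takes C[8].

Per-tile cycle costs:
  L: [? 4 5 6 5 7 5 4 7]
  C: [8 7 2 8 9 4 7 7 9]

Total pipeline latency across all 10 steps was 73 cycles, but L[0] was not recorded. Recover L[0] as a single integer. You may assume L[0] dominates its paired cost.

step 0 → dur = L[0]=? = L[0]  (unknown; binding)
step 1 → dur = max(L[1]=4, C[0]=8) = 8
step 2 → dur = max(L[2]=5, C[1]=7) = 7
step 3 → dur = max(L[3]=6, C[2]=2) = 6
step 4 → dur = max(L[4]=5, C[3]=8) = 8
step 5 → dur = max(L[5]=7, C[4]=9) = 9
step 6 → dur = max(L[6]=5, C[5]=4) = 5
step 7 → dur = max(L[7]=4, C[6]=7) = 7
step 8 → dur = max(L[8]=7, C[7]=7) = 7
step 9 → dur = C[8]=9 = 9
sum of known step durations = 66
dur[0] = total - known = 73 - 66 = 7
L[0] is the binding max in step 0, so L[0] = dur[0] = 7

L[0] = 7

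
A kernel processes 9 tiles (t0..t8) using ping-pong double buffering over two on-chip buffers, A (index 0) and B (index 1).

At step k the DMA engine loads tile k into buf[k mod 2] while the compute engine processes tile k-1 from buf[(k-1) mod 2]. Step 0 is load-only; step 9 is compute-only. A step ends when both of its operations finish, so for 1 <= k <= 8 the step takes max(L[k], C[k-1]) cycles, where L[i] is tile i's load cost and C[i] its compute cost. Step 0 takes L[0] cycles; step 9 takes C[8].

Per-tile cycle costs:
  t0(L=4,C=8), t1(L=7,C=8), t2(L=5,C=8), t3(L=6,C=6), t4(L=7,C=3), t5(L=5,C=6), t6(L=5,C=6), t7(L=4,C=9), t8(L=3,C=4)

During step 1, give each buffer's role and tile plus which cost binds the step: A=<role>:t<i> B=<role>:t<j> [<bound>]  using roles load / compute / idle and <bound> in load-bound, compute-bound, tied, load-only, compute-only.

step 0: L[0]=4 → dur=4, Σ=4 | A=load:t0 B=idle [load-only]
step 1: L[1]=7 C[0]=8 → dur=8, Σ=12 | A=compute:t0 B=load:t1 [compute-bound]
step 2: L[2]=5 C[1]=8 → dur=8, Σ=20 | A=load:t2 B=compute:t1 [compute-bound]
step 3: L[3]=6 C[2]=8 → dur=8, Σ=28 | A=compute:t2 B=load:t3 [compute-bound]
step 4: L[4]=7 C[3]=6 → dur=7, Σ=35 | A=load:t4 B=compute:t3 [load-bound]
step 5: L[5]=5 C[4]=3 → dur=5, Σ=40 | A=compute:t4 B=load:t5 [load-bound]
step 6: L[6]=5 C[5]=6 → dur=6, Σ=46 | A=load:t6 B=compute:t5 [compute-bound]
step 7: L[7]=4 C[6]=6 → dur=6, Σ=52 | A=compute:t6 B=load:t7 [compute-bound]
step 8: L[8]=3 C[7]=9 → dur=9, Σ=61 | A=load:t8 B=compute:t7 [compute-bound]
step 9: C[8]=4 → dur=4, Σ=65 | A=compute:t8 B=idle [compute-only]

step 1: A=compute:t0 B=load:t1 [compute-bound]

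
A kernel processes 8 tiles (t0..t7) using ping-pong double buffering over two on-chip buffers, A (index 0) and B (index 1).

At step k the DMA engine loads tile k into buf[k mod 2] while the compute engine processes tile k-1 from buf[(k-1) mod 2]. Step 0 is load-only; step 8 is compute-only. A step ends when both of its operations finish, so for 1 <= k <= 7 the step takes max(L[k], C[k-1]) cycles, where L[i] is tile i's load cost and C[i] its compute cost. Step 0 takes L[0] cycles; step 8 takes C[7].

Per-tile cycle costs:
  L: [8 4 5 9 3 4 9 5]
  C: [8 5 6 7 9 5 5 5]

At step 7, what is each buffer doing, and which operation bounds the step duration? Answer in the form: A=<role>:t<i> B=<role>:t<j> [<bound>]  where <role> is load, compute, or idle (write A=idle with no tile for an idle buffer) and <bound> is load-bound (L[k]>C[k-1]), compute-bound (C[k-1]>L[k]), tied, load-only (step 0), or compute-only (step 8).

step 0: L[0]=8 → dur=8, Σ=8 | A=load:t0 B=idle [load-only]
step 1: L[1]=4 C[0]=8 → dur=8, Σ=16 | A=compute:t0 B=load:t1 [compute-bound]
step 2: L[2]=5 C[1]=5 → dur=5, Σ=21 | A=load:t2 B=compute:t1 [tied]
step 3: L[3]=9 C[2]=6 → dur=9, Σ=30 | A=compute:t2 B=load:t3 [load-bound]
step 4: L[4]=3 C[3]=7 → dur=7, Σ=37 | A=load:t4 B=compute:t3 [compute-bound]
step 5: L[5]=4 C[4]=9 → dur=9, Σ=46 | A=compute:t4 B=load:t5 [compute-bound]
step 6: L[6]=9 C[5]=5 → dur=9, Σ=55 | A=load:t6 B=compute:t5 [load-bound]
step 7: L[7]=5 C[6]=5 → dur=5, Σ=60 | A=compute:t6 B=load:t7 [tied]
step 8: C[7]=5 → dur=5, Σ=65 | A=idle B=compute:t7 [compute-only]

step 7: A=compute:t6 B=load:t7 [tied]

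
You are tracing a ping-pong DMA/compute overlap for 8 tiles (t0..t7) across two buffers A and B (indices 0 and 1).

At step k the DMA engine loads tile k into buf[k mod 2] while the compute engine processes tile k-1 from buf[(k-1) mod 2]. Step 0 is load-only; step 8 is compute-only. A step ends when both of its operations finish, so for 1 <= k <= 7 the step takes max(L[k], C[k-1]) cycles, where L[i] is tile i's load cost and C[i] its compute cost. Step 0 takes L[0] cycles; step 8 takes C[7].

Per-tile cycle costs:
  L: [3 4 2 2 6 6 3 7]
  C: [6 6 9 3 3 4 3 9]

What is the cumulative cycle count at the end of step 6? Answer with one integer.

k=0 load=t0/3c comp=- wait=3 total=3
k=1 load=t1/4c comp=t0/6c wait=6 total=9
k=2 load=t2/2c comp=t1/6c wait=6 total=15
k=3 load=t3/2c comp=t2/9c wait=9 total=24
k=4 load=t4/6c comp=t3/3c wait=6 total=30
k=5 load=t5/6c comp=t4/3c wait=6 total=36
k=6 load=t6/3c comp=t5/4c wait=4 total=40
k=7 load=t7/7c comp=t6/3c wait=7 total=47
k=8 load=- comp=t7/9c wait=9 total=56

end_cycle[6] = 40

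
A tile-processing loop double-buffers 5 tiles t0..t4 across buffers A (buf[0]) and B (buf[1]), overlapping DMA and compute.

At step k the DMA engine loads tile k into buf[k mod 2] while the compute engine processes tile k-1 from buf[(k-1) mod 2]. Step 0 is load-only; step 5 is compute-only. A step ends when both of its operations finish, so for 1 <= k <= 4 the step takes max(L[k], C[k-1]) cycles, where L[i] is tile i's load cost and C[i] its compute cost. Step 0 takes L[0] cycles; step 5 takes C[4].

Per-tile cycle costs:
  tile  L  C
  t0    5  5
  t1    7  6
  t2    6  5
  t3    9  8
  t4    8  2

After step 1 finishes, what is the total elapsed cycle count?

end_cycle[1] = 12

[0] DMA t0→A (5c) ∥ CU idle ⇒ 5c, clock 5
[1] DMA t1→B (7c) ∥ CU A:t0 (5c) ⇒ 7c, clock 12
[2] DMA t2→A (6c) ∥ CU B:t1 (6c) ⇒ 6c, clock 18
[3] DMA t3→B (9c) ∥ CU A:t2 (5c) ⇒ 9c, clock 27
[4] DMA t4→A (8c) ∥ CU B:t3 (8c) ⇒ 8c, clock 35
[5] DMA idle ∥ CU A:t4 (2c) ⇒ 2c, clock 37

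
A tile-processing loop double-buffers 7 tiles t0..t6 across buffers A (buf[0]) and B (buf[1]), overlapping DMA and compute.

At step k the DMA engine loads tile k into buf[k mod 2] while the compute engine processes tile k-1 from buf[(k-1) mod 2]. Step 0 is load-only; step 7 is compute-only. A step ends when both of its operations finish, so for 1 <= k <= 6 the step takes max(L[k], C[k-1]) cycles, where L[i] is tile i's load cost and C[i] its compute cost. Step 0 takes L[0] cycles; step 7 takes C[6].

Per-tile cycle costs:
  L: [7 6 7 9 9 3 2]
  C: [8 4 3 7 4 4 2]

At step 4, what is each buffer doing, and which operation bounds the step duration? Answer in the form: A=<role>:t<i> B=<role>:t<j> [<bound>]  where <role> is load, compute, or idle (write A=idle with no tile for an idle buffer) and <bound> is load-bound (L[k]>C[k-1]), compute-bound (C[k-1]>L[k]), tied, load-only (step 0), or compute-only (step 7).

step 4: A=load:t4 B=compute:t3 [load-bound]

step 0: L[0]=7 → dur=7, Σ=7 | A=load:t0 B=idle [load-only]
step 1: L[1]=6 C[0]=8 → dur=8, Σ=15 | A=compute:t0 B=load:t1 [compute-bound]
step 2: L[2]=7 C[1]=4 → dur=7, Σ=22 | A=load:t2 B=compute:t1 [load-bound]
step 3: L[3]=9 C[2]=3 → dur=9, Σ=31 | A=compute:t2 B=load:t3 [load-bound]
step 4: L[4]=9 C[3]=7 → dur=9, Σ=40 | A=load:t4 B=compute:t3 [load-bound]
step 5: L[5]=3 C[4]=4 → dur=4, Σ=44 | A=compute:t4 B=load:t5 [compute-bound]
step 6: L[6]=2 C[5]=4 → dur=4, Σ=48 | A=load:t6 B=compute:t5 [compute-bound]
step 7: C[6]=2 → dur=2, Σ=50 | A=compute:t6 B=idle [compute-only]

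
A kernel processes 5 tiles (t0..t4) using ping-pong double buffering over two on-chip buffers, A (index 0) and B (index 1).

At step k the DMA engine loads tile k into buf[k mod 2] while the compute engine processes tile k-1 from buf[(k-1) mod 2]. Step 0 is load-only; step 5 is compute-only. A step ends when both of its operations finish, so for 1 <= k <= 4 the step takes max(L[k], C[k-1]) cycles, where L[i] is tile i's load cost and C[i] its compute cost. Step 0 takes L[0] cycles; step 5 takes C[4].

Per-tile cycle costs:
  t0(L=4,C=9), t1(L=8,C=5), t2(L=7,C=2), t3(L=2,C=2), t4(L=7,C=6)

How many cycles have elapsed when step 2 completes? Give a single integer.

  0. 4=4c; end=4; A:t0 B:-
  1. max(8,9)=9c; end=13; A:t0 B:t1
  2. max(7,5)=7c; end=20; A:t2 B:t1
  3. max(2,2)=2c; end=22; A:t2 B:t3
  4. max(7,2)=7c; end=29; A:t4 B:t3
  5. 6=6c; end=35; A:t4 B:t3

end_cycle[2] = 20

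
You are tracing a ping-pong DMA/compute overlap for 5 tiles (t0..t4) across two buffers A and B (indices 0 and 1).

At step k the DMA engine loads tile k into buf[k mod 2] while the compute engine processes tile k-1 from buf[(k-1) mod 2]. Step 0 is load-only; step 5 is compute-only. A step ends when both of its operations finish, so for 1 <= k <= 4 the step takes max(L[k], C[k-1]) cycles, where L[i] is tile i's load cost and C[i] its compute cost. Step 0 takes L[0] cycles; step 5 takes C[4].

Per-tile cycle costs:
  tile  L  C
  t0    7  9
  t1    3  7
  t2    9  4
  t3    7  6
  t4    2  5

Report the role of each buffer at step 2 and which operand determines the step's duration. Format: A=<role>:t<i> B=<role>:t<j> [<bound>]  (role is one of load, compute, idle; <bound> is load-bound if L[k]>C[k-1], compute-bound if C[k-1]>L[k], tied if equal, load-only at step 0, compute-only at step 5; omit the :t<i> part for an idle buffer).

step 0: L[0]=7 → dur=7, Σ=7 | A=load:t0 B=idle [load-only]
step 1: L[1]=3 C[0]=9 → dur=9, Σ=16 | A=compute:t0 B=load:t1 [compute-bound]
step 2: L[2]=9 C[1]=7 → dur=9, Σ=25 | A=load:t2 B=compute:t1 [load-bound]
step 3: L[3]=7 C[2]=4 → dur=7, Σ=32 | A=compute:t2 B=load:t3 [load-bound]
step 4: L[4]=2 C[3]=6 → dur=6, Σ=38 | A=load:t4 B=compute:t3 [compute-bound]
step 5: C[4]=5 → dur=5, Σ=43 | A=compute:t4 B=idle [compute-only]

step 2: A=load:t2 B=compute:t1 [load-bound]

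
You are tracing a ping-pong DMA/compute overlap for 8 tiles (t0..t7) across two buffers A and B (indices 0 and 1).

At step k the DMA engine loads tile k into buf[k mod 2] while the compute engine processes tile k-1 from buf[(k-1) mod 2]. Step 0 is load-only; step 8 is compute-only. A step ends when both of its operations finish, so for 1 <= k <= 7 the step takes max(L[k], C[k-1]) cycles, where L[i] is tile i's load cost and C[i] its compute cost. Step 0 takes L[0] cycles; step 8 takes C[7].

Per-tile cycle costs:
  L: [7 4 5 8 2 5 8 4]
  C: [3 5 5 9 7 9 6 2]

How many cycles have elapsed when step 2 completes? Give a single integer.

k=0 load=t0/7c comp=- wait=7 total=7
k=1 load=t1/4c comp=t0/3c wait=4 total=11
k=2 load=t2/5c comp=t1/5c wait=5 total=16
k=3 load=t3/8c comp=t2/5c wait=8 total=24
k=4 load=t4/2c comp=t3/9c wait=9 total=33
k=5 load=t5/5c comp=t4/7c wait=7 total=40
k=6 load=t6/8c comp=t5/9c wait=9 total=49
k=7 load=t7/4c comp=t6/6c wait=6 total=55
k=8 load=- comp=t7/2c wait=2 total=57

end_cycle[2] = 16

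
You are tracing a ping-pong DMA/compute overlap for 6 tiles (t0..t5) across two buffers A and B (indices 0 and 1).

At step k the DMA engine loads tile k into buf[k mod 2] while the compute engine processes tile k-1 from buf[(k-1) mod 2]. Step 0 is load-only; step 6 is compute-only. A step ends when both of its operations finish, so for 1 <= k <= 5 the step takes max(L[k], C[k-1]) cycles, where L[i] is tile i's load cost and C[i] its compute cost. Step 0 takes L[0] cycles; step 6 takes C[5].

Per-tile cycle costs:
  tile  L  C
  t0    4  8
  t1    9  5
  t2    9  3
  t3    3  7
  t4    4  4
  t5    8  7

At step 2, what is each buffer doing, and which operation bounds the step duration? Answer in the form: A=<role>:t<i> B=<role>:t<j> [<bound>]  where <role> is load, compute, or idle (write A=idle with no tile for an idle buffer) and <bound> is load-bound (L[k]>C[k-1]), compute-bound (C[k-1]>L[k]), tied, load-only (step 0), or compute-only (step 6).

k=0 load=t0/4c comp=- wait=4 total=4
k=1 load=t1/9c comp=t0/8c wait=9 total=13
k=2 load=t2/9c comp=t1/5c wait=9 total=22
k=3 load=t3/3c comp=t2/3c wait=3 total=25
k=4 load=t4/4c comp=t3/7c wait=7 total=32
k=5 load=t5/8c comp=t4/4c wait=8 total=40
k=6 load=- comp=t5/7c wait=7 total=47

step 2: A=load:t2 B=compute:t1 [load-bound]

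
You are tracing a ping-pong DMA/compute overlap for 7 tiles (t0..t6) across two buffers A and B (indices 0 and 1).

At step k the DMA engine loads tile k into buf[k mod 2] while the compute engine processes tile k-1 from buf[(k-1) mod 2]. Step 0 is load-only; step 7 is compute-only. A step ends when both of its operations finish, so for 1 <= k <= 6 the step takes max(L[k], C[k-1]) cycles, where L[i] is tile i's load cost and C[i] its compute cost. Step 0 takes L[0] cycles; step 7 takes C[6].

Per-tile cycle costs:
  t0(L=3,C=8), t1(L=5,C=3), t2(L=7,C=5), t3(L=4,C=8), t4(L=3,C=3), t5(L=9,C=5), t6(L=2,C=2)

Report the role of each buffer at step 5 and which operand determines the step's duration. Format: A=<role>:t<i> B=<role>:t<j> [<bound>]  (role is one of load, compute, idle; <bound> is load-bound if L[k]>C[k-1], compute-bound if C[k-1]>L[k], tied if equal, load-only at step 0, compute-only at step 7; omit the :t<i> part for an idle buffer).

  0. 3=3c; end=3; A:t0 B:-
  1. max(5,8)=8c; end=11; A:t0 B:t1
  2. max(7,3)=7c; end=18; A:t2 B:t1
  3. max(4,5)=5c; end=23; A:t2 B:t3
  4. max(3,8)=8c; end=31; A:t4 B:t3
  5. max(9,3)=9c; end=40; A:t4 B:t5
  6. max(2,5)=5c; end=45; A:t6 B:t5
  7. 2=2c; end=47; A:t6 B:t5

step 5: A=compute:t4 B=load:t5 [load-bound]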